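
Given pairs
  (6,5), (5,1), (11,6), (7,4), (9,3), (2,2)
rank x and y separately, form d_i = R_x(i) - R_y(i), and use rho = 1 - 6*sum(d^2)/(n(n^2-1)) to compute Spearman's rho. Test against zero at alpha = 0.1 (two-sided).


Step 1: Rank x and y separately (midranks; no ties here).
rank(x): 6->3, 5->2, 11->6, 7->4, 9->5, 2->1
rank(y): 5->5, 1->1, 6->6, 4->4, 3->3, 2->2
Step 2: d_i = R_x(i) - R_y(i); compute d_i^2.
  (3-5)^2=4, (2-1)^2=1, (6-6)^2=0, (4-4)^2=0, (5-3)^2=4, (1-2)^2=1
sum(d^2) = 10.
Step 3: rho = 1 - 6*10 / (6*(6^2 - 1)) = 1 - 60/210 = 0.714286.
Step 4: Under H0, t = rho * sqrt((n-2)/(1-rho^2)) = 2.0412 ~ t(4).
Step 5: Two-sided p-value from the t-distribution with 4 df = 0.110787.
Step 6: alpha = 0.1. fail to reject H0.

rho = 0.7143, p = 0.110787, fail to reject H0 at alpha = 0.1.


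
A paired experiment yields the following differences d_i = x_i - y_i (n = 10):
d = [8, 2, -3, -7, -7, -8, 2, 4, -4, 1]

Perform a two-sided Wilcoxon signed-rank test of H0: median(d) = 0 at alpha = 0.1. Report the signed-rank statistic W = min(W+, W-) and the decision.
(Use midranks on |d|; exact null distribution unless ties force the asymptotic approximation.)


Step 1: Drop any zero differences (none here) and take |d_i|.
|d| = [8, 2, 3, 7, 7, 8, 2, 4, 4, 1]
Step 2: Midrank |d_i| (ties get averaged ranks).
ranks: |8|->9.5, |2|->2.5, |3|->4, |7|->7.5, |7|->7.5, |8|->9.5, |2|->2.5, |4|->5.5, |4|->5.5, |1|->1
Step 3: Attach original signs; sum ranks with positive sign and with negative sign.
W+ = 9.5 + 2.5 + 2.5 + 5.5 + 1 = 21
W- = 4 + 7.5 + 7.5 + 9.5 + 5.5 = 34
(Check: W+ + W- = 55 should equal n(n+1)/2 = 55.)
Step 4: Test statistic W = min(W+, W-) = 21.
Step 5: Ties in |d|, so use the tie-corrected normal approximation.
        E[W] = n(n+1)/4 = 10*11/4 = 27.5.
        Tie groups: |d|=2 (t=2), |d|=4 (t=2), |d|=7 (t=2), |d|=8 (t=2); sum(t^3 - t) = 24.
        Var[W] = n(n+1)(2n+1)/24 - sum(t^3-t)/48 = 2310/24 - 24/48 = 95.75.
        z = (W - E[W]) / sqrt(Var[W]) = (21 - 27.5) / 9.7852 = -0.6643.
        Two-sided p = 2*Phi(z) = 0.506518.
Step 6: alpha = 0.1. fail to reject H0.

W+ = 21, W- = 34, W = min = 21, p = 0.506518, fail to reject H0.


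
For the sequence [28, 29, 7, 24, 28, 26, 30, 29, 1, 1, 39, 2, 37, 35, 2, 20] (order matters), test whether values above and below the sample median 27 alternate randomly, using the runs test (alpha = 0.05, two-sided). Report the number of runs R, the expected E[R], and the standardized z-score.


Step 1: Compute median = 27; label A = above, B = below.
Labels in order: AABBABAABBABAABB  (n_A = 8, n_B = 8)
Step 2: Count runs R = 10.
Step 3: Under H0 (random ordering), E[R] = 2*n_A*n_B/(n_A+n_B) + 1 = 2*8*8/16 + 1 = 9.0000.
        Var[R] = 2*n_A*n_B*(2*n_A*n_B - n_A - n_B) / ((n_A+n_B)^2 * (n_A+n_B-1)) = 14336/3840 = 3.7333.
        SD[R] = 1.9322.
Step 4: Continuity-corrected z = (R - 0.5 - E[R]) / SD[R] = (10 - 0.5 - 9.0000) / 1.9322 = 0.2588.
Step 5: Two-sided p-value via normal approximation = 2*(1 - Phi(|z|)) = 0.795809.
Step 6: alpha = 0.05. fail to reject H0.

R = 10, z = 0.2588, p = 0.795809, fail to reject H0.


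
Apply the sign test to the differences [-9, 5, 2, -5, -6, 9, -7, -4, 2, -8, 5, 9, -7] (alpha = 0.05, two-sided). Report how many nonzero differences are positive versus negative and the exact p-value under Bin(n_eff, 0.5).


Step 1: Discard zero differences. Original n = 13; n_eff = number of nonzero differences = 13.
Nonzero differences (with sign): -9, +5, +2, -5, -6, +9, -7, -4, +2, -8, +5, +9, -7
Step 2: Count signs: positive = 6, negative = 7.
Step 3: Under H0: P(positive) = 0.5, so the number of positives S ~ Bin(13, 0.5).
Step 4: Two-sided exact p-value = sum of Bin(13,0.5) probabilities at or below the observed probability = 1.000000.
Step 5: alpha = 0.05. fail to reject H0.

n_eff = 13, pos = 6, neg = 7, p = 1.000000, fail to reject H0.


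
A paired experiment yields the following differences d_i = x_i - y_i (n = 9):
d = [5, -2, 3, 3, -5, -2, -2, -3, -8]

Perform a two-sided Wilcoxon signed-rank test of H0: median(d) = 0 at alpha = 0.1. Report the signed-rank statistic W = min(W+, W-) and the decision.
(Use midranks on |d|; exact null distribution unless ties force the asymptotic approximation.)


Step 1: Drop any zero differences (none here) and take |d_i|.
|d| = [5, 2, 3, 3, 5, 2, 2, 3, 8]
Step 2: Midrank |d_i| (ties get averaged ranks).
ranks: |5|->7.5, |2|->2, |3|->5, |3|->5, |5|->7.5, |2|->2, |2|->2, |3|->5, |8|->9
Step 3: Attach original signs; sum ranks with positive sign and with negative sign.
W+ = 7.5 + 5 + 5 = 17.5
W- = 2 + 7.5 + 2 + 2 + 5 + 9 = 27.5
(Check: W+ + W- = 45 should equal n(n+1)/2 = 45.)
Step 4: Test statistic W = min(W+, W-) = 17.5.
Step 5: Ties in |d|, so use the tie-corrected normal approximation.
        E[W] = n(n+1)/4 = 9*10/4 = 22.5.
        Tie groups: |d|=2 (t=3), |d|=3 (t=3), |d|=5 (t=2); sum(t^3 - t) = 54.
        Var[W] = n(n+1)(2n+1)/24 - sum(t^3-t)/48 = 1710/24 - 54/48 = 70.125.
        z = (W - E[W]) / sqrt(Var[W]) = (17.5 - 22.5) / 8.3741 = -0.5971.
        Two-sided p = 2*Phi(z) = 0.550453.
Step 6: alpha = 0.1. fail to reject H0.

W+ = 17.5, W- = 27.5, W = min = 17.5, p = 0.550453, fail to reject H0.


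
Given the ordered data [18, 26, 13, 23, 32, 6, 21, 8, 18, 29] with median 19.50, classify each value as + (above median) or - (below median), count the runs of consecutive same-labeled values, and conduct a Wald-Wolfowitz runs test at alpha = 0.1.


Step 1: Compute median = 19.50; label A = above, B = below.
Labels in order: BABAABABBA  (n_A = 5, n_B = 5)
Step 2: Count runs R = 8.
Step 3: Under H0 (random ordering), E[R] = 2*n_A*n_B/(n_A+n_B) + 1 = 2*5*5/10 + 1 = 6.0000.
        Var[R] = 2*n_A*n_B*(2*n_A*n_B - n_A - n_B) / ((n_A+n_B)^2 * (n_A+n_B-1)) = 2000/900 = 2.2222.
        SD[R] = 1.4907.
Step 4: Continuity-corrected z = (R - 0.5 - E[R]) / SD[R] = (8 - 0.5 - 6.0000) / 1.4907 = 1.0062.
Step 5: Two-sided p-value via normal approximation = 2*(1 - Phi(|z|)) = 0.314305.
Step 6: alpha = 0.1. fail to reject H0.

R = 8, z = 1.0062, p = 0.314305, fail to reject H0.


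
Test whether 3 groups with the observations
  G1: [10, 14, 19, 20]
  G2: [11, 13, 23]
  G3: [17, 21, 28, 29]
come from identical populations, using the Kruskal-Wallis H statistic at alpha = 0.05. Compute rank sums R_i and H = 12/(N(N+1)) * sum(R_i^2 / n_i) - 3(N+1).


Step 1: Combine all N = 11 observations and assign midranks.
sorted (value, group, rank): (10,G1,1), (11,G2,2), (13,G2,3), (14,G1,4), (17,G3,5), (19,G1,6), (20,G1,7), (21,G3,8), (23,G2,9), (28,G3,10), (29,G3,11)
Step 2: Sum ranks within each group.
R_1 = 18 (n_1 = 4)
R_2 = 14 (n_2 = 3)
R_3 = 34 (n_3 = 4)
Step 3: H = 12/(N(N+1)) * sum(R_i^2/n_i) - 3(N+1)
     = 12/(11*12) * (18^2/4 + 14^2/3 + 34^2/4) - 3*12
     = 0.090909 * 435.333 - 36
     = 3.575758.
Step 4: No ties, so H is used without correction.
Step 5: Under H0, H ~ chi^2(2); p-value = 0.167315.
Step 6: alpha = 0.05. fail to reject H0.

H = 3.5758, df = 2, p = 0.167315, fail to reject H0.


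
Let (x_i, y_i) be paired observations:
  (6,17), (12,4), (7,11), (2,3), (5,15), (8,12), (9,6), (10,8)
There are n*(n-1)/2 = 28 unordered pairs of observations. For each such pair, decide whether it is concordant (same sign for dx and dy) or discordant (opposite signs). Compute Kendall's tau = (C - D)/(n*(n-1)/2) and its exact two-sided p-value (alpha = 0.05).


Step 1: Enumerate the 28 unordered pairs (i,j) with i<j and classify each by sign(x_j-x_i) * sign(y_j-y_i).
  (1,2):dx=+6,dy=-13->D; (1,3):dx=+1,dy=-6->D; (1,4):dx=-4,dy=-14->C; (1,5):dx=-1,dy=-2->C
  (1,6):dx=+2,dy=-5->D; (1,7):dx=+3,dy=-11->D; (1,8):dx=+4,dy=-9->D; (2,3):dx=-5,dy=+7->D
  (2,4):dx=-10,dy=-1->C; (2,5):dx=-7,dy=+11->D; (2,6):dx=-4,dy=+8->D; (2,7):dx=-3,dy=+2->D
  (2,8):dx=-2,dy=+4->D; (3,4):dx=-5,dy=-8->C; (3,5):dx=-2,dy=+4->D; (3,6):dx=+1,dy=+1->C
  (3,7):dx=+2,dy=-5->D; (3,8):dx=+3,dy=-3->D; (4,5):dx=+3,dy=+12->C; (4,6):dx=+6,dy=+9->C
  (4,7):dx=+7,dy=+3->C; (4,8):dx=+8,dy=+5->C; (5,6):dx=+3,dy=-3->D; (5,7):dx=+4,dy=-9->D
  (5,8):dx=+5,dy=-7->D; (6,7):dx=+1,dy=-6->D; (6,8):dx=+2,dy=-4->D; (7,8):dx=+1,dy=+2->C
Step 2: C = 10, D = 18, total pairs = 28.
Step 3: tau = (C - D)/(n(n-1)/2) = (10 - 18)/28 = -0.285714.
Step 4: Exact two-sided p-value (enumerate n! = 40320 permutations of y under H0): p = 0.398760.
Step 5: alpha = 0.05. fail to reject H0.

tau_b = -0.2857 (C=10, D=18), p = 0.398760, fail to reject H0.


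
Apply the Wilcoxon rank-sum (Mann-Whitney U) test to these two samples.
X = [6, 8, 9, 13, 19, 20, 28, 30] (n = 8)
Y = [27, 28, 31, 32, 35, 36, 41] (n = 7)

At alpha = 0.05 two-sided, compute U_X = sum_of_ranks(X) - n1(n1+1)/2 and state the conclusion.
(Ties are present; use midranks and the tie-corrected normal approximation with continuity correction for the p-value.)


Step 1: Combine and sort all 15 observations; assign midranks.
sorted (value, group): (6,X), (8,X), (9,X), (13,X), (19,X), (20,X), (27,Y), (28,X), (28,Y), (30,X), (31,Y), (32,Y), (35,Y), (36,Y), (41,Y)
ranks: 6->1, 8->2, 9->3, 13->4, 19->5, 20->6, 27->7, 28->8.5, 28->8.5, 30->10, 31->11, 32->12, 35->13, 36->14, 41->15
Step 2: Rank sum for X: R1 = 1 + 2 + 3 + 4 + 5 + 6 + 8.5 + 10 = 39.5.
Step 3: U_X = R1 - n1(n1+1)/2 = 39.5 - 8*9/2 = 39.5 - 36 = 3.5.
       U_Y = n1*n2 - U_X = 56 - 3.5 = 52.5.
Step 4: Ties are present, so use the tie-corrected normal approximation (with continuity correction) for the p-value.
Step 5: p-value = 0.005437; compare to alpha = 0.05. reject H0.

U_X = 3.5, p = 0.005437, reject H0 at alpha = 0.05.


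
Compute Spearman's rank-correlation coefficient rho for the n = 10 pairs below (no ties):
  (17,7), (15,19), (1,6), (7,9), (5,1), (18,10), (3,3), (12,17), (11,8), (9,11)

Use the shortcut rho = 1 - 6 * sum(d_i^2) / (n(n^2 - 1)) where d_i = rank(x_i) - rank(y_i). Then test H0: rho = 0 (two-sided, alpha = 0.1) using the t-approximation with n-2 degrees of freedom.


Step 1: Rank x and y separately (midranks; no ties here).
rank(x): 17->9, 15->8, 1->1, 7->4, 5->3, 18->10, 3->2, 12->7, 11->6, 9->5
rank(y): 7->4, 19->10, 6->3, 9->6, 1->1, 10->7, 3->2, 17->9, 8->5, 11->8
Step 2: d_i = R_x(i) - R_y(i); compute d_i^2.
  (9-4)^2=25, (8-10)^2=4, (1-3)^2=4, (4-6)^2=4, (3-1)^2=4, (10-7)^2=9, (2-2)^2=0, (7-9)^2=4, (6-5)^2=1, (5-8)^2=9
sum(d^2) = 64.
Step 3: rho = 1 - 6*64 / (10*(10^2 - 1)) = 1 - 384/990 = 0.612121.
Step 4: Under H0, t = rho * sqrt((n-2)/(1-rho^2)) = 2.1895 ~ t(8).
Step 5: Two-sided p-value from the t-distribution with 8 df = 0.059972.
Step 6: alpha = 0.1. reject H0.

rho = 0.6121, p = 0.059972, reject H0 at alpha = 0.1.


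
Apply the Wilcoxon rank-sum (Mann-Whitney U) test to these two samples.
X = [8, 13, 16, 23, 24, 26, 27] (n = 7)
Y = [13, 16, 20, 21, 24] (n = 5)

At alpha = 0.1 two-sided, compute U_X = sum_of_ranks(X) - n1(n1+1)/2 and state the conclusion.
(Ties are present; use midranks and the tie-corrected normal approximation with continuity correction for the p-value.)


Step 1: Combine and sort all 12 observations; assign midranks.
sorted (value, group): (8,X), (13,X), (13,Y), (16,X), (16,Y), (20,Y), (21,Y), (23,X), (24,X), (24,Y), (26,X), (27,X)
ranks: 8->1, 13->2.5, 13->2.5, 16->4.5, 16->4.5, 20->6, 21->7, 23->8, 24->9.5, 24->9.5, 26->11, 27->12
Step 2: Rank sum for X: R1 = 1 + 2.5 + 4.5 + 8 + 9.5 + 11 + 12 = 48.5.
Step 3: U_X = R1 - n1(n1+1)/2 = 48.5 - 7*8/2 = 48.5 - 28 = 20.5.
       U_Y = n1*n2 - U_X = 35 - 20.5 = 14.5.
Step 4: Ties are present, so use the tie-corrected normal approximation (with continuity correction) for the p-value.
Step 5: p-value = 0.683167; compare to alpha = 0.1. fail to reject H0.

U_X = 20.5, p = 0.683167, fail to reject H0 at alpha = 0.1.


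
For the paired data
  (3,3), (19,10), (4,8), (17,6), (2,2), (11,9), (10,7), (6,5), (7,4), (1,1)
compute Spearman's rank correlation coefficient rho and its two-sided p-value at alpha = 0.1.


Step 1: Rank x and y separately (midranks; no ties here).
rank(x): 3->3, 19->10, 4->4, 17->9, 2->2, 11->8, 10->7, 6->5, 7->6, 1->1
rank(y): 3->3, 10->10, 8->8, 6->6, 2->2, 9->9, 7->7, 5->5, 4->4, 1->1
Step 2: d_i = R_x(i) - R_y(i); compute d_i^2.
  (3-3)^2=0, (10-10)^2=0, (4-8)^2=16, (9-6)^2=9, (2-2)^2=0, (8-9)^2=1, (7-7)^2=0, (5-5)^2=0, (6-4)^2=4, (1-1)^2=0
sum(d^2) = 30.
Step 3: rho = 1 - 6*30 / (10*(10^2 - 1)) = 1 - 180/990 = 0.818182.
Step 4: Under H0, t = rho * sqrt((n-2)/(1-rho^2)) = 4.0249 ~ t(8).
Step 5: Two-sided p-value from the t-distribution with 8 df = 0.003815.
Step 6: alpha = 0.1. reject H0.

rho = 0.8182, p = 0.003815, reject H0 at alpha = 0.1.


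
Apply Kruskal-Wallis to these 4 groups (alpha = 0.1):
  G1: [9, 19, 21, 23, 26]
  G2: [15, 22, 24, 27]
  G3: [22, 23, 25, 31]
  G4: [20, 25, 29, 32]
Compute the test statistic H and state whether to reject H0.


Step 1: Combine all N = 17 observations and assign midranks.
sorted (value, group, rank): (9,G1,1), (15,G2,2), (19,G1,3), (20,G4,4), (21,G1,5), (22,G2,6.5), (22,G3,6.5), (23,G1,8.5), (23,G3,8.5), (24,G2,10), (25,G3,11.5), (25,G4,11.5), (26,G1,13), (27,G2,14), (29,G4,15), (31,G3,16), (32,G4,17)
Step 2: Sum ranks within each group.
R_1 = 30.5 (n_1 = 5)
R_2 = 32.5 (n_2 = 4)
R_3 = 42.5 (n_3 = 4)
R_4 = 47.5 (n_4 = 4)
Step 3: H = 12/(N(N+1)) * sum(R_i^2/n_i) - 3(N+1)
     = 12/(17*18) * (30.5^2/5 + 32.5^2/4 + 42.5^2/4 + 47.5^2/4) - 3*18
     = 0.039216 * 1465.74 - 54
     = 3.479902.
Step 4: Ties present; correction factor C = 1 - 18/(17^3 - 17) = 0.996324. Corrected H = 3.479902 / 0.996324 = 3.492743.
Step 5: Under H0, H ~ chi^2(3); p-value = 0.321705.
Step 6: alpha = 0.1. fail to reject H0.

H = 3.4927, df = 3, p = 0.321705, fail to reject H0.


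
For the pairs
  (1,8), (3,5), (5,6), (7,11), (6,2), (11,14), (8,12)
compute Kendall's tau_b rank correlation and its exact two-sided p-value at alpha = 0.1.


Step 1: Enumerate the 21 unordered pairs (i,j) with i<j and classify each by sign(x_j-x_i) * sign(y_j-y_i).
  (1,2):dx=+2,dy=-3->D; (1,3):dx=+4,dy=-2->D; (1,4):dx=+6,dy=+3->C; (1,5):dx=+5,dy=-6->D
  (1,6):dx=+10,dy=+6->C; (1,7):dx=+7,dy=+4->C; (2,3):dx=+2,dy=+1->C; (2,4):dx=+4,dy=+6->C
  (2,5):dx=+3,dy=-3->D; (2,6):dx=+8,dy=+9->C; (2,7):dx=+5,dy=+7->C; (3,4):dx=+2,dy=+5->C
  (3,5):dx=+1,dy=-4->D; (3,6):dx=+6,dy=+8->C; (3,7):dx=+3,dy=+6->C; (4,5):dx=-1,dy=-9->C
  (4,6):dx=+4,dy=+3->C; (4,7):dx=+1,dy=+1->C; (5,6):dx=+5,dy=+12->C; (5,7):dx=+2,dy=+10->C
  (6,7):dx=-3,dy=-2->C
Step 2: C = 16, D = 5, total pairs = 21.
Step 3: tau = (C - D)/(n(n-1)/2) = (16 - 5)/21 = 0.523810.
Step 4: Exact two-sided p-value (enumerate n! = 5040 permutations of y under H0): p = 0.136111.
Step 5: alpha = 0.1. fail to reject H0.

tau_b = 0.5238 (C=16, D=5), p = 0.136111, fail to reject H0.


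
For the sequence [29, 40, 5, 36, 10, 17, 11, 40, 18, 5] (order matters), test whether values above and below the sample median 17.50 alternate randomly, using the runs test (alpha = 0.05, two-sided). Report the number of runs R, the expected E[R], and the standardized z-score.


Step 1: Compute median = 17.50; label A = above, B = below.
Labels in order: AABABBBAAB  (n_A = 5, n_B = 5)
Step 2: Count runs R = 6.
Step 3: Under H0 (random ordering), E[R] = 2*n_A*n_B/(n_A+n_B) + 1 = 2*5*5/10 + 1 = 6.0000.
        Var[R] = 2*n_A*n_B*(2*n_A*n_B - n_A - n_B) / ((n_A+n_B)^2 * (n_A+n_B-1)) = 2000/900 = 2.2222.
        SD[R] = 1.4907.
Step 4: R = E[R], so z = 0 with no continuity correction.
Step 5: Two-sided p-value via normal approximation = 2*(1 - Phi(|z|)) = 1.000000.
Step 6: alpha = 0.05. fail to reject H0.

R = 6, z = 0.0000, p = 1.000000, fail to reject H0.


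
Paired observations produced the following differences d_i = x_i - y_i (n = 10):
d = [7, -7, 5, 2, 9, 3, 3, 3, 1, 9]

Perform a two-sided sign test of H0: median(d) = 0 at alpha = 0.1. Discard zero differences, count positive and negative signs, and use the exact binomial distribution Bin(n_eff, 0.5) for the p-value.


Step 1: Discard zero differences. Original n = 10; n_eff = number of nonzero differences = 10.
Nonzero differences (with sign): +7, -7, +5, +2, +9, +3, +3, +3, +1, +9
Step 2: Count signs: positive = 9, negative = 1.
Step 3: Under H0: P(positive) = 0.5, so the number of positives S ~ Bin(10, 0.5).
Step 4: Two-sided exact p-value = sum of Bin(10,0.5) probabilities at or below the observed probability = 0.021484.
Step 5: alpha = 0.1. reject H0.

n_eff = 10, pos = 9, neg = 1, p = 0.021484, reject H0.


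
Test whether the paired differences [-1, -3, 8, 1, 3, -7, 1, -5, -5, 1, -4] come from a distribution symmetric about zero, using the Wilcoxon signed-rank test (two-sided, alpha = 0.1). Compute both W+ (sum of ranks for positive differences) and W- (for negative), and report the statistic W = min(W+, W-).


Step 1: Drop any zero differences (none here) and take |d_i|.
|d| = [1, 3, 8, 1, 3, 7, 1, 5, 5, 1, 4]
Step 2: Midrank |d_i| (ties get averaged ranks).
ranks: |1|->2.5, |3|->5.5, |8|->11, |1|->2.5, |3|->5.5, |7|->10, |1|->2.5, |5|->8.5, |5|->8.5, |1|->2.5, |4|->7
Step 3: Attach original signs; sum ranks with positive sign and with negative sign.
W+ = 11 + 2.5 + 5.5 + 2.5 + 2.5 = 24
W- = 2.5 + 5.5 + 10 + 8.5 + 8.5 + 7 = 42
(Check: W+ + W- = 66 should equal n(n+1)/2 = 66.)
Step 4: Test statistic W = min(W+, W-) = 24.
Step 5: Ties in |d|, so use the tie-corrected normal approximation.
        E[W] = n(n+1)/4 = 11*12/4 = 33.
        Tie groups: |d|=1 (t=4), |d|=3 (t=2), |d|=5 (t=2); sum(t^3 - t) = 72.
        Var[W] = n(n+1)(2n+1)/24 - sum(t^3-t)/48 = 3036/24 - 72/48 = 125.
        z = (W - E[W]) / sqrt(Var[W]) = (24 - 33) / 11.1803 = -0.8050.
        Two-sided p = 2*Phi(z) = 0.420829.
Step 6: alpha = 0.1. fail to reject H0.

W+ = 24, W- = 42, W = min = 24, p = 0.420829, fail to reject H0.


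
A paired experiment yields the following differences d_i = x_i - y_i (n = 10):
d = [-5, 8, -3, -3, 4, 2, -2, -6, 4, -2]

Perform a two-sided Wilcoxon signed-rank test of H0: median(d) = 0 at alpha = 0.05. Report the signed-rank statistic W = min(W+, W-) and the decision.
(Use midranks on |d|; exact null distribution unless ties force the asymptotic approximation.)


Step 1: Drop any zero differences (none here) and take |d_i|.
|d| = [5, 8, 3, 3, 4, 2, 2, 6, 4, 2]
Step 2: Midrank |d_i| (ties get averaged ranks).
ranks: |5|->8, |8|->10, |3|->4.5, |3|->4.5, |4|->6.5, |2|->2, |2|->2, |6|->9, |4|->6.5, |2|->2
Step 3: Attach original signs; sum ranks with positive sign and with negative sign.
W+ = 10 + 6.5 + 2 + 6.5 = 25
W- = 8 + 4.5 + 4.5 + 2 + 9 + 2 = 30
(Check: W+ + W- = 55 should equal n(n+1)/2 = 55.)
Step 4: Test statistic W = min(W+, W-) = 25.
Step 5: Ties in |d|, so use the tie-corrected normal approximation.
        E[W] = n(n+1)/4 = 10*11/4 = 27.5.
        Tie groups: |d|=2 (t=3), |d|=3 (t=2), |d|=4 (t=2); sum(t^3 - t) = 36.
        Var[W] = n(n+1)(2n+1)/24 - sum(t^3-t)/48 = 2310/24 - 36/48 = 95.5.
        z = (W - E[W]) / sqrt(Var[W]) = (25 - 27.5) / 9.7724 = -0.2558.
        Two-sided p = 2*Phi(z) = 0.798088.
Step 6: alpha = 0.05. fail to reject H0.

W+ = 25, W- = 30, W = min = 25, p = 0.798088, fail to reject H0.


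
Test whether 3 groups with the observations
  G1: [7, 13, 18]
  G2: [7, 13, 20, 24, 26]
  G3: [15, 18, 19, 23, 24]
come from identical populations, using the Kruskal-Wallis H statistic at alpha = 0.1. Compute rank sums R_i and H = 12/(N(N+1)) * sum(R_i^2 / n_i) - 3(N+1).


Step 1: Combine all N = 13 observations and assign midranks.
sorted (value, group, rank): (7,G1,1.5), (7,G2,1.5), (13,G1,3.5), (13,G2,3.5), (15,G3,5), (18,G1,6.5), (18,G3,6.5), (19,G3,8), (20,G2,9), (23,G3,10), (24,G2,11.5), (24,G3,11.5), (26,G2,13)
Step 2: Sum ranks within each group.
R_1 = 11.5 (n_1 = 3)
R_2 = 38.5 (n_2 = 5)
R_3 = 41 (n_3 = 5)
Step 3: H = 12/(N(N+1)) * sum(R_i^2/n_i) - 3(N+1)
     = 12/(13*14) * (11.5^2/3 + 38.5^2/5 + 41^2/5) - 3*14
     = 0.065934 * 676.733 - 42
     = 2.619780.
Step 4: Ties present; correction factor C = 1 - 24/(13^3 - 13) = 0.989011. Corrected H = 2.619780 / 0.989011 = 2.648889.
Step 5: Under H0, H ~ chi^2(2); p-value = 0.265951.
Step 6: alpha = 0.1. fail to reject H0.

H = 2.6489, df = 2, p = 0.265951, fail to reject H0.


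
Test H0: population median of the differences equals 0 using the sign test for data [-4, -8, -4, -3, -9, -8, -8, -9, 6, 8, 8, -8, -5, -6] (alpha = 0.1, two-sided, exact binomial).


Step 1: Discard zero differences. Original n = 14; n_eff = number of nonzero differences = 14.
Nonzero differences (with sign): -4, -8, -4, -3, -9, -8, -8, -9, +6, +8, +8, -8, -5, -6
Step 2: Count signs: positive = 3, negative = 11.
Step 3: Under H0: P(positive) = 0.5, so the number of positives S ~ Bin(14, 0.5).
Step 4: Two-sided exact p-value = sum of Bin(14,0.5) probabilities at or below the observed probability = 0.057373.
Step 5: alpha = 0.1. reject H0.

n_eff = 14, pos = 3, neg = 11, p = 0.057373, reject H0.


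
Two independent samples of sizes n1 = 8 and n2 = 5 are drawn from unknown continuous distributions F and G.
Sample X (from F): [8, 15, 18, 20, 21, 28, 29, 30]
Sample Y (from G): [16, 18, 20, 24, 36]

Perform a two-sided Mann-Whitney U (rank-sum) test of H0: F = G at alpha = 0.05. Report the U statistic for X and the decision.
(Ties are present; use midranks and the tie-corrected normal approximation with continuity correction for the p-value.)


Step 1: Combine and sort all 13 observations; assign midranks.
sorted (value, group): (8,X), (15,X), (16,Y), (18,X), (18,Y), (20,X), (20,Y), (21,X), (24,Y), (28,X), (29,X), (30,X), (36,Y)
ranks: 8->1, 15->2, 16->3, 18->4.5, 18->4.5, 20->6.5, 20->6.5, 21->8, 24->9, 28->10, 29->11, 30->12, 36->13
Step 2: Rank sum for X: R1 = 1 + 2 + 4.5 + 6.5 + 8 + 10 + 11 + 12 = 55.
Step 3: U_X = R1 - n1(n1+1)/2 = 55 - 8*9/2 = 55 - 36 = 19.
       U_Y = n1*n2 - U_X = 40 - 19 = 21.
Step 4: Ties are present, so use the tie-corrected normal approximation (with continuity correction) for the p-value.
Step 5: p-value = 0.941492; compare to alpha = 0.05. fail to reject H0.

U_X = 19, p = 0.941492, fail to reject H0 at alpha = 0.05.


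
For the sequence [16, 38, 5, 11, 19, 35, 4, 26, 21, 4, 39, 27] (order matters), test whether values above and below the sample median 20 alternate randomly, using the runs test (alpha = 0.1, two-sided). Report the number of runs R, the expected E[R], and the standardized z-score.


Step 1: Compute median = 20; label A = above, B = below.
Labels in order: BABBBABAABAA  (n_A = 6, n_B = 6)
Step 2: Count runs R = 8.
Step 3: Under H0 (random ordering), E[R] = 2*n_A*n_B/(n_A+n_B) + 1 = 2*6*6/12 + 1 = 7.0000.
        Var[R] = 2*n_A*n_B*(2*n_A*n_B - n_A - n_B) / ((n_A+n_B)^2 * (n_A+n_B-1)) = 4320/1584 = 2.7273.
        SD[R] = 1.6514.
Step 4: Continuity-corrected z = (R - 0.5 - E[R]) / SD[R] = (8 - 0.5 - 7.0000) / 1.6514 = 0.3028.
Step 5: Two-sided p-value via normal approximation = 2*(1 - Phi(|z|)) = 0.762069.
Step 6: alpha = 0.1. fail to reject H0.

R = 8, z = 0.3028, p = 0.762069, fail to reject H0.


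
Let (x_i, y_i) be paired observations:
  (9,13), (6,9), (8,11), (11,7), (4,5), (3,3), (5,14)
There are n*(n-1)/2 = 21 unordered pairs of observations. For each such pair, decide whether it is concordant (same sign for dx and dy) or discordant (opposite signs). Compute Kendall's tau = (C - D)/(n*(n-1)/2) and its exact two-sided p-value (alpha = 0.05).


Step 1: Enumerate the 21 unordered pairs (i,j) with i<j and classify each by sign(x_j-x_i) * sign(y_j-y_i).
  (1,2):dx=-3,dy=-4->C; (1,3):dx=-1,dy=-2->C; (1,4):dx=+2,dy=-6->D; (1,5):dx=-5,dy=-8->C
  (1,6):dx=-6,dy=-10->C; (1,7):dx=-4,dy=+1->D; (2,3):dx=+2,dy=+2->C; (2,4):dx=+5,dy=-2->D
  (2,5):dx=-2,dy=-4->C; (2,6):dx=-3,dy=-6->C; (2,7):dx=-1,dy=+5->D; (3,4):dx=+3,dy=-4->D
  (3,5):dx=-4,dy=-6->C; (3,6):dx=-5,dy=-8->C; (3,7):dx=-3,dy=+3->D; (4,5):dx=-7,dy=-2->C
  (4,6):dx=-8,dy=-4->C; (4,7):dx=-6,dy=+7->D; (5,6):dx=-1,dy=-2->C; (5,7):dx=+1,dy=+9->C
  (6,7):dx=+2,dy=+11->C
Step 2: C = 14, D = 7, total pairs = 21.
Step 3: tau = (C - D)/(n(n-1)/2) = (14 - 7)/21 = 0.333333.
Step 4: Exact two-sided p-value (enumerate n! = 5040 permutations of y under H0): p = 0.381349.
Step 5: alpha = 0.05. fail to reject H0.

tau_b = 0.3333 (C=14, D=7), p = 0.381349, fail to reject H0.


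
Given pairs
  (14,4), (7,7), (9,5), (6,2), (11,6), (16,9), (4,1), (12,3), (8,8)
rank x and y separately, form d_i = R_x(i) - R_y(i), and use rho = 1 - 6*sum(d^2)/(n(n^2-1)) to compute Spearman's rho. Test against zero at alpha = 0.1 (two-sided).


Step 1: Rank x and y separately (midranks; no ties here).
rank(x): 14->8, 7->3, 9->5, 6->2, 11->6, 16->9, 4->1, 12->7, 8->4
rank(y): 4->4, 7->7, 5->5, 2->2, 6->6, 9->9, 1->1, 3->3, 8->8
Step 2: d_i = R_x(i) - R_y(i); compute d_i^2.
  (8-4)^2=16, (3-7)^2=16, (5-5)^2=0, (2-2)^2=0, (6-6)^2=0, (9-9)^2=0, (1-1)^2=0, (7-3)^2=16, (4-8)^2=16
sum(d^2) = 64.
Step 3: rho = 1 - 6*64 / (9*(9^2 - 1)) = 1 - 384/720 = 0.466667.
Step 4: Under H0, t = rho * sqrt((n-2)/(1-rho^2)) = 1.3960 ~ t(7).
Step 5: Two-sided p-value from the t-distribution with 7 df = 0.205386.
Step 6: alpha = 0.1. fail to reject H0.

rho = 0.4667, p = 0.205386, fail to reject H0 at alpha = 0.1.


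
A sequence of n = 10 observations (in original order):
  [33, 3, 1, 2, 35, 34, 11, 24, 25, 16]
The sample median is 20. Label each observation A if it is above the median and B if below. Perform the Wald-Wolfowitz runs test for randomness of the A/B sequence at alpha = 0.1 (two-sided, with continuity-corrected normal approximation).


Step 1: Compute median = 20; label A = above, B = below.
Labels in order: ABBBAABAAB  (n_A = 5, n_B = 5)
Step 2: Count runs R = 6.
Step 3: Under H0 (random ordering), E[R] = 2*n_A*n_B/(n_A+n_B) + 1 = 2*5*5/10 + 1 = 6.0000.
        Var[R] = 2*n_A*n_B*(2*n_A*n_B - n_A - n_B) / ((n_A+n_B)^2 * (n_A+n_B-1)) = 2000/900 = 2.2222.
        SD[R] = 1.4907.
Step 4: R = E[R], so z = 0 with no continuity correction.
Step 5: Two-sided p-value via normal approximation = 2*(1 - Phi(|z|)) = 1.000000.
Step 6: alpha = 0.1. fail to reject H0.

R = 6, z = 0.0000, p = 1.000000, fail to reject H0.


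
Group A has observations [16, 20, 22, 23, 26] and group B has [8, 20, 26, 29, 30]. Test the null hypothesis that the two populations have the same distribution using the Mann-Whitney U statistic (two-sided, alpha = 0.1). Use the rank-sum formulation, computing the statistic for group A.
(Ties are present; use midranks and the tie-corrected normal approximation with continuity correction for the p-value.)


Step 1: Combine and sort all 10 observations; assign midranks.
sorted (value, group): (8,Y), (16,X), (20,X), (20,Y), (22,X), (23,X), (26,X), (26,Y), (29,Y), (30,Y)
ranks: 8->1, 16->2, 20->3.5, 20->3.5, 22->5, 23->6, 26->7.5, 26->7.5, 29->9, 30->10
Step 2: Rank sum for X: R1 = 2 + 3.5 + 5 + 6 + 7.5 = 24.
Step 3: U_X = R1 - n1(n1+1)/2 = 24 - 5*6/2 = 24 - 15 = 9.
       U_Y = n1*n2 - U_X = 25 - 9 = 16.
Step 4: Ties are present, so use the tie-corrected normal approximation (with continuity correction) for the p-value.
Step 5: p-value = 0.528359; compare to alpha = 0.1. fail to reject H0.

U_X = 9, p = 0.528359, fail to reject H0 at alpha = 0.1.


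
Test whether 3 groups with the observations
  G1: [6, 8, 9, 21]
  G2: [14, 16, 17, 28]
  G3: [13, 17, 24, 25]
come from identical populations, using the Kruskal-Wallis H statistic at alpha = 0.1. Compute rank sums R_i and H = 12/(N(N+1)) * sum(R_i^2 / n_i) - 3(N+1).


Step 1: Combine all N = 12 observations and assign midranks.
sorted (value, group, rank): (6,G1,1), (8,G1,2), (9,G1,3), (13,G3,4), (14,G2,5), (16,G2,6), (17,G2,7.5), (17,G3,7.5), (21,G1,9), (24,G3,10), (25,G3,11), (28,G2,12)
Step 2: Sum ranks within each group.
R_1 = 15 (n_1 = 4)
R_2 = 30.5 (n_2 = 4)
R_3 = 32.5 (n_3 = 4)
Step 3: H = 12/(N(N+1)) * sum(R_i^2/n_i) - 3(N+1)
     = 12/(12*13) * (15^2/4 + 30.5^2/4 + 32.5^2/4) - 3*13
     = 0.076923 * 552.875 - 39
     = 3.528846.
Step 4: Ties present; correction factor C = 1 - 6/(12^3 - 12) = 0.996503. Corrected H = 3.528846 / 0.996503 = 3.541228.
Step 5: Under H0, H ~ chi^2(2); p-value = 0.170228.
Step 6: alpha = 0.1. fail to reject H0.

H = 3.5412, df = 2, p = 0.170228, fail to reject H0.


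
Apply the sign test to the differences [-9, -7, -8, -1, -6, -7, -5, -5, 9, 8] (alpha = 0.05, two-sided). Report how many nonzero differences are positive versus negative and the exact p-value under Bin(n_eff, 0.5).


Step 1: Discard zero differences. Original n = 10; n_eff = number of nonzero differences = 10.
Nonzero differences (with sign): -9, -7, -8, -1, -6, -7, -5, -5, +9, +8
Step 2: Count signs: positive = 2, negative = 8.
Step 3: Under H0: P(positive) = 0.5, so the number of positives S ~ Bin(10, 0.5).
Step 4: Two-sided exact p-value = sum of Bin(10,0.5) probabilities at or below the observed probability = 0.109375.
Step 5: alpha = 0.05. fail to reject H0.

n_eff = 10, pos = 2, neg = 8, p = 0.109375, fail to reject H0.


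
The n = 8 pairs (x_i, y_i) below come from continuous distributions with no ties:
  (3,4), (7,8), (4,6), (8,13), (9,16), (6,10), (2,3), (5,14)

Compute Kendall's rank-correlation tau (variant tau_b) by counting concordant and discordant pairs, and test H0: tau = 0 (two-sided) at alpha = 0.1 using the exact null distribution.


Step 1: Enumerate the 28 unordered pairs (i,j) with i<j and classify each by sign(x_j-x_i) * sign(y_j-y_i).
  (1,2):dx=+4,dy=+4->C; (1,3):dx=+1,dy=+2->C; (1,4):dx=+5,dy=+9->C; (1,5):dx=+6,dy=+12->C
  (1,6):dx=+3,dy=+6->C; (1,7):dx=-1,dy=-1->C; (1,8):dx=+2,dy=+10->C; (2,3):dx=-3,dy=-2->C
  (2,4):dx=+1,dy=+5->C; (2,5):dx=+2,dy=+8->C; (2,6):dx=-1,dy=+2->D; (2,7):dx=-5,dy=-5->C
  (2,8):dx=-2,dy=+6->D; (3,4):dx=+4,dy=+7->C; (3,5):dx=+5,dy=+10->C; (3,6):dx=+2,dy=+4->C
  (3,7):dx=-2,dy=-3->C; (3,8):dx=+1,dy=+8->C; (4,5):dx=+1,dy=+3->C; (4,6):dx=-2,dy=-3->C
  (4,7):dx=-6,dy=-10->C; (4,8):dx=-3,dy=+1->D; (5,6):dx=-3,dy=-6->C; (5,7):dx=-7,dy=-13->C
  (5,8):dx=-4,dy=-2->C; (6,7):dx=-4,dy=-7->C; (6,8):dx=-1,dy=+4->D; (7,8):dx=+3,dy=+11->C
Step 2: C = 24, D = 4, total pairs = 28.
Step 3: tau = (C - D)/(n(n-1)/2) = (24 - 4)/28 = 0.714286.
Step 4: Exact two-sided p-value (enumerate n! = 40320 permutations of y under H0): p = 0.014137.
Step 5: alpha = 0.1. reject H0.

tau_b = 0.7143 (C=24, D=4), p = 0.014137, reject H0.


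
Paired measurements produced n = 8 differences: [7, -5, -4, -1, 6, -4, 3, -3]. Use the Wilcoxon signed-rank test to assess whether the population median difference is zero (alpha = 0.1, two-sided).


Step 1: Drop any zero differences (none here) and take |d_i|.
|d| = [7, 5, 4, 1, 6, 4, 3, 3]
Step 2: Midrank |d_i| (ties get averaged ranks).
ranks: |7|->8, |5|->6, |4|->4.5, |1|->1, |6|->7, |4|->4.5, |3|->2.5, |3|->2.5
Step 3: Attach original signs; sum ranks with positive sign and with negative sign.
W+ = 8 + 7 + 2.5 = 17.5
W- = 6 + 4.5 + 1 + 4.5 + 2.5 = 18.5
(Check: W+ + W- = 36 should equal n(n+1)/2 = 36.)
Step 4: Test statistic W = min(W+, W-) = 17.5.
Step 5: Ties in |d|, so use the tie-corrected normal approximation.
        E[W] = n(n+1)/4 = 8*9/4 = 18.
        Tie groups: |d|=3 (t=2), |d|=4 (t=2); sum(t^3 - t) = 12.
        Var[W] = n(n+1)(2n+1)/24 - sum(t^3-t)/48 = 1224/24 - 12/48 = 50.75.
        z = (W - E[W]) / sqrt(Var[W]) = (17.5 - 18) / 7.1239 = -0.0702.
        Two-sided p = 2*Phi(z) = 0.944045.
Step 6: alpha = 0.1. fail to reject H0.

W+ = 17.5, W- = 18.5, W = min = 17.5, p = 0.944045, fail to reject H0.


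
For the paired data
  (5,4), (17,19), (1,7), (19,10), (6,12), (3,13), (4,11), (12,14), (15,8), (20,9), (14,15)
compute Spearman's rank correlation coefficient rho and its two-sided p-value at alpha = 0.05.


Step 1: Rank x and y separately (midranks; no ties here).
rank(x): 5->4, 17->9, 1->1, 19->10, 6->5, 3->2, 4->3, 12->6, 15->8, 20->11, 14->7
rank(y): 4->1, 19->11, 7->2, 10->5, 12->7, 13->8, 11->6, 14->9, 8->3, 9->4, 15->10
Step 2: d_i = R_x(i) - R_y(i); compute d_i^2.
  (4-1)^2=9, (9-11)^2=4, (1-2)^2=1, (10-5)^2=25, (5-7)^2=4, (2-8)^2=36, (3-6)^2=9, (6-9)^2=9, (8-3)^2=25, (11-4)^2=49, (7-10)^2=9
sum(d^2) = 180.
Step 3: rho = 1 - 6*180 / (11*(11^2 - 1)) = 1 - 1080/1320 = 0.181818.
Step 4: Under H0, t = rho * sqrt((n-2)/(1-rho^2)) = 0.5547 ~ t(9).
Step 5: Two-sided p-value from the t-distribution with 9 df = 0.592615.
Step 6: alpha = 0.05. fail to reject H0.

rho = 0.1818, p = 0.592615, fail to reject H0 at alpha = 0.05.


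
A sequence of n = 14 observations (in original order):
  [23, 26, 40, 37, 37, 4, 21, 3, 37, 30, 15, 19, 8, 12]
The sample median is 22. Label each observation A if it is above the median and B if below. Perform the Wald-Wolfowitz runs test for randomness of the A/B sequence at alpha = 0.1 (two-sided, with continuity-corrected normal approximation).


Step 1: Compute median = 22; label A = above, B = below.
Labels in order: AAAAABBBAABBBB  (n_A = 7, n_B = 7)
Step 2: Count runs R = 4.
Step 3: Under H0 (random ordering), E[R] = 2*n_A*n_B/(n_A+n_B) + 1 = 2*7*7/14 + 1 = 8.0000.
        Var[R] = 2*n_A*n_B*(2*n_A*n_B - n_A - n_B) / ((n_A+n_B)^2 * (n_A+n_B-1)) = 8232/2548 = 3.2308.
        SD[R] = 1.7974.
Step 4: Continuity-corrected z = (R + 0.5 - E[R]) / SD[R] = (4 + 0.5 - 8.0000) / 1.7974 = -1.9472.
Step 5: Two-sided p-value via normal approximation = 2*(1 - Phi(|z|)) = 0.051508.
Step 6: alpha = 0.1. reject H0.

R = 4, z = -1.9472, p = 0.051508, reject H0.


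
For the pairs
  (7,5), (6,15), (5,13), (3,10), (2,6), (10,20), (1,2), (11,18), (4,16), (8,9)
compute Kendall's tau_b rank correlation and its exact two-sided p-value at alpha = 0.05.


Step 1: Enumerate the 45 unordered pairs (i,j) with i<j and classify each by sign(x_j-x_i) * sign(y_j-y_i).
  (1,2):dx=-1,dy=+10->D; (1,3):dx=-2,dy=+8->D; (1,4):dx=-4,dy=+5->D; (1,5):dx=-5,dy=+1->D
  (1,6):dx=+3,dy=+15->C; (1,7):dx=-6,dy=-3->C; (1,8):dx=+4,dy=+13->C; (1,9):dx=-3,dy=+11->D
  (1,10):dx=+1,dy=+4->C; (2,3):dx=-1,dy=-2->C; (2,4):dx=-3,dy=-5->C; (2,5):dx=-4,dy=-9->C
  (2,6):dx=+4,dy=+5->C; (2,7):dx=-5,dy=-13->C; (2,8):dx=+5,dy=+3->C; (2,9):dx=-2,dy=+1->D
  (2,10):dx=+2,dy=-6->D; (3,4):dx=-2,dy=-3->C; (3,5):dx=-3,dy=-7->C; (3,6):dx=+5,dy=+7->C
  (3,7):dx=-4,dy=-11->C; (3,8):dx=+6,dy=+5->C; (3,9):dx=-1,dy=+3->D; (3,10):dx=+3,dy=-4->D
  (4,5):dx=-1,dy=-4->C; (4,6):dx=+7,dy=+10->C; (4,7):dx=-2,dy=-8->C; (4,8):dx=+8,dy=+8->C
  (4,9):dx=+1,dy=+6->C; (4,10):dx=+5,dy=-1->D; (5,6):dx=+8,dy=+14->C; (5,7):dx=-1,dy=-4->C
  (5,8):dx=+9,dy=+12->C; (5,9):dx=+2,dy=+10->C; (5,10):dx=+6,dy=+3->C; (6,7):dx=-9,dy=-18->C
  (6,8):dx=+1,dy=-2->D; (6,9):dx=-6,dy=-4->C; (6,10):dx=-2,dy=-11->C; (7,8):dx=+10,dy=+16->C
  (7,9):dx=+3,dy=+14->C; (7,10):dx=+7,dy=+7->C; (8,9):dx=-7,dy=-2->C; (8,10):dx=-3,dy=-9->C
  (9,10):dx=+4,dy=-7->D
Step 2: C = 33, D = 12, total pairs = 45.
Step 3: tau = (C - D)/(n(n-1)/2) = (33 - 12)/45 = 0.466667.
Step 4: Exact two-sided p-value (enumerate n! = 3628800 permutations of y under H0): p = 0.072550.
Step 5: alpha = 0.05. fail to reject H0.

tau_b = 0.4667 (C=33, D=12), p = 0.072550, fail to reject H0.


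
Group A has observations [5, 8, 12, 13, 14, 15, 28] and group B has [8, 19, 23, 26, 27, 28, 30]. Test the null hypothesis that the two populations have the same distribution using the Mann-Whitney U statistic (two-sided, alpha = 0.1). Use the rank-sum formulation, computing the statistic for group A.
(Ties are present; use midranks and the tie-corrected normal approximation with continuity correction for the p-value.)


Step 1: Combine and sort all 14 observations; assign midranks.
sorted (value, group): (5,X), (8,X), (8,Y), (12,X), (13,X), (14,X), (15,X), (19,Y), (23,Y), (26,Y), (27,Y), (28,X), (28,Y), (30,Y)
ranks: 5->1, 8->2.5, 8->2.5, 12->4, 13->5, 14->6, 15->7, 19->8, 23->9, 26->10, 27->11, 28->12.5, 28->12.5, 30->14
Step 2: Rank sum for X: R1 = 1 + 2.5 + 4 + 5 + 6 + 7 + 12.5 = 38.
Step 3: U_X = R1 - n1(n1+1)/2 = 38 - 7*8/2 = 38 - 28 = 10.
       U_Y = n1*n2 - U_X = 49 - 10 = 39.
Step 4: Ties are present, so use the tie-corrected normal approximation (with continuity correction) for the p-value.
Step 5: p-value = 0.073005; compare to alpha = 0.1. reject H0.

U_X = 10, p = 0.073005, reject H0 at alpha = 0.1.


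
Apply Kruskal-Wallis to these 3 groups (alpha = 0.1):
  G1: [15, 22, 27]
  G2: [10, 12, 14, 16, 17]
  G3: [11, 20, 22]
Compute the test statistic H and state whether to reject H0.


Step 1: Combine all N = 11 observations and assign midranks.
sorted (value, group, rank): (10,G2,1), (11,G3,2), (12,G2,3), (14,G2,4), (15,G1,5), (16,G2,6), (17,G2,7), (20,G3,8), (22,G1,9.5), (22,G3,9.5), (27,G1,11)
Step 2: Sum ranks within each group.
R_1 = 25.5 (n_1 = 3)
R_2 = 21 (n_2 = 5)
R_3 = 19.5 (n_3 = 3)
Step 3: H = 12/(N(N+1)) * sum(R_i^2/n_i) - 3(N+1)
     = 12/(11*12) * (25.5^2/3 + 21^2/5 + 19.5^2/3) - 3*12
     = 0.090909 * 431.7 - 36
     = 3.245455.
Step 4: Ties present; correction factor C = 1 - 6/(11^3 - 11) = 0.995455. Corrected H = 3.245455 / 0.995455 = 3.260274.
Step 5: Under H0, H ~ chi^2(2); p-value = 0.195903.
Step 6: alpha = 0.1. fail to reject H0.

H = 3.2603, df = 2, p = 0.195903, fail to reject H0.


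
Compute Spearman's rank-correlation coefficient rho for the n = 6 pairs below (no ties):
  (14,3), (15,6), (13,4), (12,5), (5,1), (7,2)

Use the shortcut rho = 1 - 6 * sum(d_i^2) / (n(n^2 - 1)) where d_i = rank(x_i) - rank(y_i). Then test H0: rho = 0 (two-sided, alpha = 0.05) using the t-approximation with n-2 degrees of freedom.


Step 1: Rank x and y separately (midranks; no ties here).
rank(x): 14->5, 15->6, 13->4, 12->3, 5->1, 7->2
rank(y): 3->3, 6->6, 4->4, 5->5, 1->1, 2->2
Step 2: d_i = R_x(i) - R_y(i); compute d_i^2.
  (5-3)^2=4, (6-6)^2=0, (4-4)^2=0, (3-5)^2=4, (1-1)^2=0, (2-2)^2=0
sum(d^2) = 8.
Step 3: rho = 1 - 6*8 / (6*(6^2 - 1)) = 1 - 48/210 = 0.771429.
Step 4: Under H0, t = rho * sqrt((n-2)/(1-rho^2)) = 2.4247 ~ t(4).
Step 5: Two-sided p-value from the t-distribution with 4 df = 0.072397.
Step 6: alpha = 0.05. fail to reject H0.

rho = 0.7714, p = 0.072397, fail to reject H0 at alpha = 0.05.


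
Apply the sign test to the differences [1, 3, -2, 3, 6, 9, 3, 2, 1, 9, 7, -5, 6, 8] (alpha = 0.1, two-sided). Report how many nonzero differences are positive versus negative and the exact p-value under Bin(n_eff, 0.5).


Step 1: Discard zero differences. Original n = 14; n_eff = number of nonzero differences = 14.
Nonzero differences (with sign): +1, +3, -2, +3, +6, +9, +3, +2, +1, +9, +7, -5, +6, +8
Step 2: Count signs: positive = 12, negative = 2.
Step 3: Under H0: P(positive) = 0.5, so the number of positives S ~ Bin(14, 0.5).
Step 4: Two-sided exact p-value = sum of Bin(14,0.5) probabilities at or below the observed probability = 0.012939.
Step 5: alpha = 0.1. reject H0.

n_eff = 14, pos = 12, neg = 2, p = 0.012939, reject H0.


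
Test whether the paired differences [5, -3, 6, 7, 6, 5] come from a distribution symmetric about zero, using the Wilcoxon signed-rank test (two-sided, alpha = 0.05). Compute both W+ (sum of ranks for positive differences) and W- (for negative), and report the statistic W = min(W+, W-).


Step 1: Drop any zero differences (none here) and take |d_i|.
|d| = [5, 3, 6, 7, 6, 5]
Step 2: Midrank |d_i| (ties get averaged ranks).
ranks: |5|->2.5, |3|->1, |6|->4.5, |7|->6, |6|->4.5, |5|->2.5
Step 3: Attach original signs; sum ranks with positive sign and with negative sign.
W+ = 2.5 + 4.5 + 6 + 4.5 + 2.5 = 20
W- = 1 = 1
(Check: W+ + W- = 21 should equal n(n+1)/2 = 21.)
Step 4: Test statistic W = min(W+, W-) = 1.
Step 5: Ties in |d|, so use the tie-corrected normal approximation.
        E[W] = n(n+1)/4 = 6*7/4 = 10.5.
        Tie groups: |d|=5 (t=2), |d|=6 (t=2); sum(t^3 - t) = 12.
        Var[W] = n(n+1)(2n+1)/24 - sum(t^3-t)/48 = 546/24 - 12/48 = 22.5.
        z = (W - E[W]) / sqrt(Var[W]) = (1 - 10.5) / 4.7434 = -2.0028.
        Two-sided p = 2*Phi(z) = 0.045201.
Step 6: alpha = 0.05. reject H0.

W+ = 20, W- = 1, W = min = 1, p = 0.045201, reject H0.


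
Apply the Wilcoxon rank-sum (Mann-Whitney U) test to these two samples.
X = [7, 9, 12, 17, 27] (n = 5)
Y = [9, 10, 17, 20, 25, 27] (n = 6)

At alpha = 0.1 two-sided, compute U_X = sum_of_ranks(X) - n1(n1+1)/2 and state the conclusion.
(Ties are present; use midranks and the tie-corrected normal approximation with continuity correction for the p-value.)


Step 1: Combine and sort all 11 observations; assign midranks.
sorted (value, group): (7,X), (9,X), (9,Y), (10,Y), (12,X), (17,X), (17,Y), (20,Y), (25,Y), (27,X), (27,Y)
ranks: 7->1, 9->2.5, 9->2.5, 10->4, 12->5, 17->6.5, 17->6.5, 20->8, 25->9, 27->10.5, 27->10.5
Step 2: Rank sum for X: R1 = 1 + 2.5 + 5 + 6.5 + 10.5 = 25.5.
Step 3: U_X = R1 - n1(n1+1)/2 = 25.5 - 5*6/2 = 25.5 - 15 = 10.5.
       U_Y = n1*n2 - U_X = 30 - 10.5 = 19.5.
Step 4: Ties are present, so use the tie-corrected normal approximation (with continuity correction) for the p-value.
Step 5: p-value = 0.462140; compare to alpha = 0.1. fail to reject H0.

U_X = 10.5, p = 0.462140, fail to reject H0 at alpha = 0.1.
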